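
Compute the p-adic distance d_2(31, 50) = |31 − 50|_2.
d_2(31, 50) = 1

Step 1 — x − y = 31 − 50 = -19. Step 2 — v_2(-19) = 0 (factor: -19 = −(2^0 · 19); the sign does not affect v_p). Step 3 — |x − y|_2 = 2^{0} = 1.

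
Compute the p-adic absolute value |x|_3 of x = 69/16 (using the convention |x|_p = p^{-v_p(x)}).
|69/16|_3 = 1/3

Step 1 — compute v_3(x) by factoring powers of 3 out of the numerator and denominator: v_3(69/16) = 1. Step 2 — apply |x|_p = p^{-v_p(x)} = 3^{-1} = 1/3.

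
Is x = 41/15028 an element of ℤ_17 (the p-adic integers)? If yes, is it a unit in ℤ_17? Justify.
x ∉ ℤ_17 (v_17(x) = -2 < 0)

ℤ_17 = {x ∈ ℚ_17 : v_17(x) ≥ 0} and ℤ_17^× = {x ∈ ℤ_17 : v_17(x) = 0}. Here v_17(41/15028) = v_17(num) − v_17(den) = -2; compare against these criteria.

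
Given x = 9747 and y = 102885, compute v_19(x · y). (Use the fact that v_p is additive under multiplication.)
v_19(1002820095) = 5

v_p(x) = 2 (factor: 9747 = 19^2 · 27); v_p(y) = 3 (factor: 102885 = 19^3 · 15). Additivity: v_p(xy) = v_p(x) + v_p(y) = 2 + 3 = 5. (Direct check: xy = 1002820095 = 19^5 · (405).)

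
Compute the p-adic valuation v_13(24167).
v_13(24167) = 3

v_13(n) is the largest exponent k such that 13^k divides n. Factor out: 24167 = 13^3 · 11. (Sign doesn't affect v_p.) So v_13(24167) = 3.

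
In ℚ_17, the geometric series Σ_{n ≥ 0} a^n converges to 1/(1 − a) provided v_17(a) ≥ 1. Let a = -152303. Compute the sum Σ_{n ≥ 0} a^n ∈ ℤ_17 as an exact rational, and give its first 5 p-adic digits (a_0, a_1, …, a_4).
Σ a^n = 1/(1 − a) = 1/152304;  first 5 digits = (1, 0, 0, 3, 15)

v_17(a) = 3 ≥ 1, so the series converges in ℤ_17 to 1/(1 − a) = 1/(1 − (-152303)) = 1/152304. Expand this rational in ℤ_17: compute digits iteratively via d_i = x_i mod 17, x_{i+1} = (x_i − d_i)/17. The first 5 digits are (1, 0, 0, 3, 15).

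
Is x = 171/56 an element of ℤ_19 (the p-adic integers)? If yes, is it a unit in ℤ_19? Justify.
x ∈ ℤ_19 but not a unit; v_19(x) = 1 > 0

ℤ_19 = {x ∈ ℚ_19 : v_19(x) ≥ 0} and ℤ_19^× = {x ∈ ℤ_19 : v_19(x) = 0}. Here v_19(171/56) = v_19(num) − v_19(den) = 1; compare against these criteria.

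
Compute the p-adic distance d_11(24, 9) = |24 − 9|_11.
d_11(24, 9) = 1

Step 1 — x − y = 24 − 9 = 15. Step 2 — v_11(15) = 0 (factor: 15 = (11^0 · 15); the sign does not affect v_p). Step 3 — |x − y|_11 = 11^{0} = 1.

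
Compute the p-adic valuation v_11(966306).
v_11(966306) = 5

v_11(n) is the largest exponent k such that 11^k divides n. Factor out: 966306 = 11^5 · 6. (Sign doesn't affect v_p.) So v_11(966306) = 5.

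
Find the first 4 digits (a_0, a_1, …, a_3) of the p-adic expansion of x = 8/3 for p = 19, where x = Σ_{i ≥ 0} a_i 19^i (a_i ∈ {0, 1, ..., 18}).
(a_0, …, a_3) = (9, 6, 6, 6)

v_19(8/3) = 0 (numerator and denominator both coprime to 19), so x ∈ ℤ_19^×. Compute digits iteratively via a_i = x_i mod 19, x_{i+1} = (x_i − a_i)/19, with x_0 = x:
  x_0 = 8/3;  a_0 = 9;  x_1 = (x_0 − 9)/19 = -1/3
  x_1 = -1/3;  a_1 = 6;  x_2 = (x_1 − 6)/19 = -1/3
  x_2 = -1/3;  a_2 = 6;  x_3 = (x_2 − 6)/19 = -1/3
  x_3 = -1/3;  a_3 = 6;  x_4 = (x_3 − 6)/19 = -1/3
Digits: (9, 6, 6, 6).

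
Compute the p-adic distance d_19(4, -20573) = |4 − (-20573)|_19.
d_19(4, -20573) = 1/6859

Step 1 — x − y = 4 − (-20573) = 20577. Step 2 — v_19(20577) = 3 (factor: 20577 = (19^3 · 3); the sign does not affect v_p). Step 3 — |x − y|_19 = 19^{-3} = 1/6859.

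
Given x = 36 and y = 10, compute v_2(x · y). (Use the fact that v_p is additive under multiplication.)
v_2(360) = 3

v_p(x) = 2 (factor: 36 = 2^2 · 9); v_p(y) = 1 (factor: 10 = 2^1 · 5). Additivity: v_p(xy) = v_p(x) + v_p(y) = 2 + 1 = 3. (Direct check: xy = 360 = 2^3 · (45).)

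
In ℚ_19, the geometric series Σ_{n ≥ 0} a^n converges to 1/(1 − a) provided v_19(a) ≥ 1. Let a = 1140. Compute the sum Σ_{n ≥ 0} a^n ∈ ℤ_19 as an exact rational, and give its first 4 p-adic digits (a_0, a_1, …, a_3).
Σ a^n = 1/(1 − a) = -1/1139;  first 4 digits = (1, 3, 12, 7)

v_19(a) = 1 ≥ 1, so the series converges in ℤ_19 to 1/(1 − a) = 1/(1 − 1140) = -1/1139. Expand this rational in ℤ_19: compute digits iteratively via d_i = x_i mod 19, x_{i+1} = (x_i − d_i)/19. The first 4 digits are (1, 3, 12, 7).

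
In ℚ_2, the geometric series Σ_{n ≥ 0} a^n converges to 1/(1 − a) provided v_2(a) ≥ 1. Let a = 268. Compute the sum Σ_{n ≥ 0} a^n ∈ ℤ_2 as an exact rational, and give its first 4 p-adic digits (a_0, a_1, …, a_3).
Σ a^n = 1/(1 − a) = -1/267;  first 4 digits = (1, 0, 1, 1)

v_2(a) = 2 ≥ 1, so the series converges in ℤ_2 to 1/(1 − a) = 1/(1 − 268) = -1/267. Expand this rational in ℤ_2: compute digits iteratively via d_i = x_i mod 2, x_{i+1} = (x_i − d_i)/2. The first 4 digits are (1, 0, 1, 1).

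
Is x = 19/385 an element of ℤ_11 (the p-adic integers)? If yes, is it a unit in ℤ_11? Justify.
x ∉ ℤ_11 (v_11(x) = -1 < 0)

ℤ_11 = {x ∈ ℚ_11 : v_11(x) ≥ 0} and ℤ_11^× = {x ∈ ℤ_11 : v_11(x) = 0}. Here v_11(19/385) = v_11(num) − v_11(den) = -1; compare against these criteria.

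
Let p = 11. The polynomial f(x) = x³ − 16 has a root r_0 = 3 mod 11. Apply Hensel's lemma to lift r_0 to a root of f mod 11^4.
r_3 = 1961 (mod 14641)

Hensel: r_{i+1} = r_i − f(r_i)/f′(r_i) mod 11^{i+2}, where f′(x) = 3x². Iterate:
  r_0 = 3 (mod 11)
  r_1 = 25 (mod 121)
  r_2 = 630 (mod 1331)
  r_3 = 1961 (mod 14641)
Final: r = 1961 with f(r) ≡ 0 mod 11^4.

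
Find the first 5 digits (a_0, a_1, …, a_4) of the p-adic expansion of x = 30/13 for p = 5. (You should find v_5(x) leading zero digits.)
(a_0, …, a_4) = (0, 2, 2, 3, 2)

v_5(30/13) = 1, so a_0 = ... = a_0 = 0. Factor out: x = 5^1 · u with u = 6/13 a unit in ℤ_5. Expand u iteratively via a_{v+i} = u_i mod 5, u_{i+1} = (u_i − a_{v+i})/5:
  u_0 = 6/13;  a_1 = 2;  u_1 = (u_0 − 2)/5 = -4/13
  u_1 = -4/13;  a_2 = 2;  u_2 = (u_1 − 2)/5 = -6/13
  u_2 = -6/13;  a_3 = 3;  u_3 = (u_2 − 3)/5 = -9/13
  u_3 = -9/13;  a_4 = 2;  u_4 = (u_3 − 2)/5 = -7/13
Digits: (0, 2, 2, 3, 2).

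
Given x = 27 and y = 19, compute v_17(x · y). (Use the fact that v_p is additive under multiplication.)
v_17(513) = 0

v_p(x) = 0 (factor: 27 = 17^0 · 27); v_p(y) = 0 (factor: 19 = 17^0 · 19). Additivity: v_p(xy) = v_p(x) + v_p(y) = 0 + 0 = 0. (Direct check: xy = 513 = 17^0 · (513).)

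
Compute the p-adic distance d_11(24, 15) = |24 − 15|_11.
d_11(24, 15) = 1

Step 1 — x − y = 24 − 15 = 9. Step 2 — v_11(9) = 0 (factor: 9 = (11^0 · 9); the sign does not affect v_p). Step 3 — |x − y|_11 = 11^{0} = 1.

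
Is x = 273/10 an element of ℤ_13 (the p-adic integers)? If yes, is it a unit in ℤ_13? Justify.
x ∈ ℤ_13 but not a unit; v_13(x) = 1 > 0

ℤ_13 = {x ∈ ℚ_13 : v_13(x) ≥ 0} and ℤ_13^× = {x ∈ ℤ_13 : v_13(x) = 0}. Here v_13(273/10) = v_13(num) − v_13(den) = 1; compare against these criteria.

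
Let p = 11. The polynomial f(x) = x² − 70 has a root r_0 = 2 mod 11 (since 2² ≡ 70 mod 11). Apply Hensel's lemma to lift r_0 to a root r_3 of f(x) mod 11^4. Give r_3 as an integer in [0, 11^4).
r_3 = 12179 (mod 14641)

Hensel's recurrence: r_{i+1} = r_i − f(r_i)·(f′(r_i))^{-1} mod 11^{i+2}, with f′(x) = 2x. Iterate:
  r_0 = 2 (mod 11)
  r_1 = 79 (mod 121)
  r_2 = 200 (mod 1331)
  r_3 = 12179 (mod 14641)
Final: r_3 = 12179, and one checks f(r_3) ≡ 0 mod 11^4.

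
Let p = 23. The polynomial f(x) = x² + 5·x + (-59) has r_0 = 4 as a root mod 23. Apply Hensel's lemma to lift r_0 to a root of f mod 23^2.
r_1 = 372 (mod 529)

Hensel: r_{i+1} = r_i − f(r_i)·(f′(r_i))^{-1} mod 23^{i+2}, f′(x) = 2x + 5. Iterate:
  r_0 = 4 (mod 23)
  r_1 = 372 (mod 529)
Final: r = 372 satisfies f(r) ≡ 0 mod 23^2.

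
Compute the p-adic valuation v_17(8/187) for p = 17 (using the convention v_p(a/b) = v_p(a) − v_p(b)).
v_17(8/187) = -1

Factor powers of 17 from the numerator and denominator of the reduced fraction: 8 = 17^0 · 8 and 187 = 17^1 · 11. Apply v_p(a/b) = v_p(a) − v_p(b): v_17(8/187) = 0 − 1 = -1.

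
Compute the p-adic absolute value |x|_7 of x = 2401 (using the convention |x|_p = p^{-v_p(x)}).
|2401|_7 = 1/2401

Step 1 — compute v_7(x) by factoring powers of 7 out of the numerator and denominator: v_7(2401) = 4. Step 2 — apply |x|_p = p^{-v_p(x)} = 7^{-4} = 1/2401.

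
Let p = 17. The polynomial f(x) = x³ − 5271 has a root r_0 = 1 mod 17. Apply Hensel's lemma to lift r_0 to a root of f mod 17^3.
r_2 = 698 (mod 4913)

Hensel: r_{i+1} = r_i − f(r_i)/f′(r_i) mod 17^{i+2}, where f′(x) = 3x². Iterate:
  r_0 = 1 (mod 17)
  r_1 = 120 (mod 289)
  r_2 = 698 (mod 4913)
Final: r = 698 with f(r) ≡ 0 mod 17^3.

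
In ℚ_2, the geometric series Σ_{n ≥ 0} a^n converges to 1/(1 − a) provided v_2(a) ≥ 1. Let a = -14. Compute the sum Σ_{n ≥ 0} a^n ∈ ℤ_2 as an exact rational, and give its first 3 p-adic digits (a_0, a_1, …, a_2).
Σ a^n = 1/(1 − a) = 1/15;  first 3 digits = (1, 1, 1)

v_2(a) = 1 ≥ 1, so the series converges in ℤ_2 to 1/(1 − a) = 1/(1 − (-14)) = 1/15. Expand this rational in ℤ_2: compute digits iteratively via d_i = x_i mod 2, x_{i+1} = (x_i − d_i)/2. The first 3 digits are (1, 1, 1).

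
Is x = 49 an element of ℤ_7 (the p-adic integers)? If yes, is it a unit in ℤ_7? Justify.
x ∈ ℤ_7 but not a unit; v_7(x) = 2 > 0

ℤ_7 = {x ∈ ℚ_7 : v_7(x) ≥ 0} and ℤ_7^× = {x ∈ ℤ_7 : v_7(x) = 0}. Here v_7(49) = v_7(num) − v_7(den) = 2; compare against these criteria.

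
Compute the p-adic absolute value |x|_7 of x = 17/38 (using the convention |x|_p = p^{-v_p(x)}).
|17/38|_7 = 1

Step 1 — compute v_7(x) by factoring powers of 7 out of the numerator and denominator: v_7(17/38) = 0. Step 2 — apply |x|_p = p^{-v_p(x)} = 7^{0} = 1.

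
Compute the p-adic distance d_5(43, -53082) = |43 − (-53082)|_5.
d_5(43, -53082) = 1/3125

Step 1 — x − y = 43 − (-53082) = 53125. Step 2 — v_5(53125) = 5 (factor: 53125 = (5^5 · 17); the sign does not affect v_p). Step 3 — |x − y|_5 = 5^{-5} = 1/3125.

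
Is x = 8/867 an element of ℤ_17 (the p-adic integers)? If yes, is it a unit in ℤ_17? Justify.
x ∉ ℤ_17 (v_17(x) = -2 < 0)

ℤ_17 = {x ∈ ℚ_17 : v_17(x) ≥ 0} and ℤ_17^× = {x ∈ ℤ_17 : v_17(x) = 0}. Here v_17(8/867) = v_17(num) − v_17(den) = -2; compare against these criteria.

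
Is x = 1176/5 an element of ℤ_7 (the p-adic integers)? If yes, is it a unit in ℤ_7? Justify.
x ∈ ℤ_7 but not a unit; v_7(x) = 2 > 0

ℤ_7 = {x ∈ ℚ_7 : v_7(x) ≥ 0} and ℤ_7^× = {x ∈ ℤ_7 : v_7(x) = 0}. Here v_7(1176/5) = v_7(num) − v_7(den) = 2; compare against these criteria.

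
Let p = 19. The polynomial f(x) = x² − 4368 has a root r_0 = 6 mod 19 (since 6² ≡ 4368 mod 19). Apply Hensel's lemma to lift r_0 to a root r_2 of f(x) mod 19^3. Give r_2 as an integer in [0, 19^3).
r_2 = 367 (mod 6859)

Hensel's recurrence: r_{i+1} = r_i − f(r_i)·(f′(r_i))^{-1} mod 19^{i+2}, with f′(x) = 2x. Iterate:
  r_0 = 6 (mod 19)
  r_1 = 6 (mod 361)
  r_2 = 367 (mod 6859)
Final: r_2 = 367, and one checks f(r_2) ≡ 0 mod 19^3.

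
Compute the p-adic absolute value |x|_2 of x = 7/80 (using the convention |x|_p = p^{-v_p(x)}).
|7/80|_2 = 16

Step 1 — compute v_2(x) by factoring powers of 2 out of the numerator and denominator: v_2(7/80) = -4. Step 2 — apply |x|_p = p^{-v_p(x)} = 2^{4} = 16.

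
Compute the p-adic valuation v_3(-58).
v_3(-58) = 0

v_3(n) is the largest exponent k such that 3^k divides n. Factor out: -58 = -3^0 · 58. (Sign doesn't affect v_p.) So v_3(-58) = 0.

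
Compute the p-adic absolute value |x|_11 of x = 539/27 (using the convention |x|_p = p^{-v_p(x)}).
|539/27|_11 = 1/11

Step 1 — compute v_11(x) by factoring powers of 11 out of the numerator and denominator: v_11(539/27) = 1. Step 2 — apply |x|_p = p^{-v_p(x)} = 11^{-1} = 1/11.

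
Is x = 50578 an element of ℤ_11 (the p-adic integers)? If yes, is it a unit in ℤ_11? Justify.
x ∈ ℤ_11 but not a unit; v_11(x) = 3 > 0

ℤ_11 = {x ∈ ℚ_11 : v_11(x) ≥ 0} and ℤ_11^× = {x ∈ ℤ_11 : v_11(x) = 0}. Here v_11(50578) = v_11(num) − v_11(den) = 3; compare against these criteria.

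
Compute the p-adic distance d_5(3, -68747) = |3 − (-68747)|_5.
d_5(3, -68747) = 1/3125

Step 1 — x − y = 3 − (-68747) = 68750. Step 2 — v_5(68750) = 5 (factor: 68750 = (5^5 · 22); the sign does not affect v_p). Step 3 — |x − y|_5 = 5^{-5} = 1/3125.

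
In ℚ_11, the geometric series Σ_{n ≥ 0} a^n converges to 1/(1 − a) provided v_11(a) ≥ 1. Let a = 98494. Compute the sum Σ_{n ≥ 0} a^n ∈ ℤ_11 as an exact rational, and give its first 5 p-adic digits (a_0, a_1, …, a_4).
Σ a^n = 1/(1 − a) = -1/98493;  first 5 digits = (1, 0, 0, 8, 6)

v_11(a) = 3 ≥ 1, so the series converges in ℤ_11 to 1/(1 − a) = 1/(1 − 98494) = -1/98493. Expand this rational in ℤ_11: compute digits iteratively via d_i = x_i mod 11, x_{i+1} = (x_i − d_i)/11. The first 5 digits are (1, 0, 0, 8, 6).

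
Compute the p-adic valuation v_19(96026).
v_19(96026) = 3

v_19(n) is the largest exponent k such that 19^k divides n. Factor out: 96026 = 19^3 · 14. (Sign doesn't affect v_p.) So v_19(96026) = 3.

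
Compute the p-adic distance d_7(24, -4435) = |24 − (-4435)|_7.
d_7(24, -4435) = 1/343

Step 1 — x − y = 24 − (-4435) = 4459. Step 2 — v_7(4459) = 3 (factor: 4459 = (7^3 · 13); the sign does not affect v_p). Step 3 — |x − y|_7 = 7^{-3} = 1/343.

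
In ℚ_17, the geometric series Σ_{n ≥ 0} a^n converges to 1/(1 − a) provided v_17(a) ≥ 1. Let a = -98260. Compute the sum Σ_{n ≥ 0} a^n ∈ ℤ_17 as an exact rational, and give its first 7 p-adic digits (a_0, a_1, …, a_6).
Σ a^n = 1/(1 − a) = 1/98261;  first 7 digits = (1, 0, 0, 14, 15, 16, 8)

v_17(a) = 3 ≥ 1, so the series converges in ℤ_17 to 1/(1 − a) = 1/(1 − (-98260)) = 1/98261. Expand this rational in ℤ_17: compute digits iteratively via d_i = x_i mod 17, x_{i+1} = (x_i − d_i)/17. The first 7 digits are (1, 0, 0, 14, 15, 16, 8).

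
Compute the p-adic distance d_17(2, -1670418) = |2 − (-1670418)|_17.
d_17(2, -1670418) = 1/83521

Step 1 — x − y = 2 − (-1670418) = 1670420. Step 2 — v_17(1670420) = 4 (factor: 1670420 = (17^4 · 20); the sign does not affect v_p). Step 3 — |x − y|_17 = 17^{-4} = 1/83521.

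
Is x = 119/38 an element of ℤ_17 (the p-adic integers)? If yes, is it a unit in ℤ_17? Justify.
x ∈ ℤ_17 but not a unit; v_17(x) = 1 > 0

ℤ_17 = {x ∈ ℚ_17 : v_17(x) ≥ 0} and ℤ_17^× = {x ∈ ℤ_17 : v_17(x) = 0}. Here v_17(119/38) = v_17(num) − v_17(den) = 1; compare against these criteria.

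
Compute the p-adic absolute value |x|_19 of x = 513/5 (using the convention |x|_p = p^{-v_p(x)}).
|513/5|_19 = 1/19

Step 1 — compute v_19(x) by factoring powers of 19 out of the numerator and denominator: v_19(513/5) = 1. Step 2 — apply |x|_p = p^{-v_p(x)} = 19^{-1} = 1/19.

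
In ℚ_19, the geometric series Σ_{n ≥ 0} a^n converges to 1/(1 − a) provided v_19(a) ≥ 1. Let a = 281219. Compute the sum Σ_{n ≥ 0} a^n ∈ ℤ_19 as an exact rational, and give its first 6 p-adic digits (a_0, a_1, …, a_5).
Σ a^n = 1/(1 − a) = -1/281218;  first 6 digits = (1, 0, 0, 3, 2, 0)

v_19(a) = 3 ≥ 1, so the series converges in ℤ_19 to 1/(1 − a) = 1/(1 − 281219) = -1/281218. Expand this rational in ℤ_19: compute digits iteratively via d_i = x_i mod 19, x_{i+1} = (x_i − d_i)/19. The first 6 digits are (1, 0, 0, 3, 2, 0).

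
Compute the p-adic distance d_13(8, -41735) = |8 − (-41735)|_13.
d_13(8, -41735) = 1/2197

Step 1 — x − y = 8 − (-41735) = 41743. Step 2 — v_13(41743) = 3 (factor: 41743 = (13^3 · 19); the sign does not affect v_p). Step 3 — |x − y|_13 = 13^{-3} = 1/2197.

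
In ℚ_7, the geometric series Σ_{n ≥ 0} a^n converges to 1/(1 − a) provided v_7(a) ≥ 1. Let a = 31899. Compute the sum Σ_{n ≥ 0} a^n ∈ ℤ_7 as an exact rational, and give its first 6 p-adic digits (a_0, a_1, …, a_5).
Σ a^n = 1/(1 − a) = -1/31898;  first 6 digits = (1, 0, 0, 2, 6, 1)

v_7(a) = 3 ≥ 1, so the series converges in ℤ_7 to 1/(1 − a) = 1/(1 − 31899) = -1/31898. Expand this rational in ℤ_7: compute digits iteratively via d_i = x_i mod 7, x_{i+1} = (x_i − d_i)/7. The first 6 digits are (1, 0, 0, 2, 6, 1).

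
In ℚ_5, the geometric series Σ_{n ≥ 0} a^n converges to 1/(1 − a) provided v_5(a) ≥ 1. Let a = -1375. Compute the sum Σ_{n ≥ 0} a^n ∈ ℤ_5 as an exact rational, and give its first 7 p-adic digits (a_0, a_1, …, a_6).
Σ a^n = 1/(1 − a) = 1/1376;  first 7 digits = (1, 0, 0, 4, 2, 4, 0)

v_5(a) = 3 ≥ 1, so the series converges in ℤ_5 to 1/(1 − a) = 1/(1 − (-1375)) = 1/1376. Expand this rational in ℤ_5: compute digits iteratively via d_i = x_i mod 5, x_{i+1} = (x_i − d_i)/5. The first 7 digits are (1, 0, 0, 4, 2, 4, 0).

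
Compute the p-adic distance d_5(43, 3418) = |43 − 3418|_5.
d_5(43, 3418) = 1/125

Step 1 — x − y = 43 − 3418 = -3375. Step 2 — v_5(-3375) = 3 (factor: -3375 = −(5^3 · 27); the sign does not affect v_p). Step 3 — |x − y|_5 = 5^{-3} = 1/125.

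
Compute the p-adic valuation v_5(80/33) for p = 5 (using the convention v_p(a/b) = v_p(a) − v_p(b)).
v_5(80/33) = 1

Factor powers of 5 from the numerator and denominator of the reduced fraction: 80 = 5^1 · 16 and 33 = 5^0 · 33. Apply v_p(a/b) = v_p(a) − v_p(b): v_5(80/33) = 1 − 0 = 1.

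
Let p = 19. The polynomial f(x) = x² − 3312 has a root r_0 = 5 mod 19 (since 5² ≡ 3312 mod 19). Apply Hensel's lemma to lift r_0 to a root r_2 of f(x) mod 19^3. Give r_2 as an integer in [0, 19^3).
r_2 = 442 (mod 6859)

Hensel's recurrence: r_{i+1} = r_i − f(r_i)·(f′(r_i))^{-1} mod 19^{i+2}, with f′(x) = 2x. Iterate:
  r_0 = 5 (mod 19)
  r_1 = 81 (mod 361)
  r_2 = 442 (mod 6859)
Final: r_2 = 442, and one checks f(r_2) ≡ 0 mod 19^3.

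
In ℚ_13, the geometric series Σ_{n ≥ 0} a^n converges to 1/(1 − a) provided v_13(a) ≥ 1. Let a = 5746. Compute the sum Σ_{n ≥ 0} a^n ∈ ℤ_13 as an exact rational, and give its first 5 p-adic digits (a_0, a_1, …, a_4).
Σ a^n = 1/(1 − a) = -1/5745;  first 5 digits = (1, 0, 8, 2, 12)

v_13(a) = 2 ≥ 1, so the series converges in ℤ_13 to 1/(1 − a) = 1/(1 − 5746) = -1/5745. Expand this rational in ℤ_13: compute digits iteratively via d_i = x_i mod 13, x_{i+1} = (x_i − d_i)/13. The first 5 digits are (1, 0, 8, 2, 12).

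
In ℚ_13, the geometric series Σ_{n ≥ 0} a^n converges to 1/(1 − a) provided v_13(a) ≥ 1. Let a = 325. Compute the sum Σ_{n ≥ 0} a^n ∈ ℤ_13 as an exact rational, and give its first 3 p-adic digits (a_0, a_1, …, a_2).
Σ a^n = 1/(1 − a) = -1/324;  first 3 digits = (1, 12, 2)

v_13(a) = 1 ≥ 1, so the series converges in ℤ_13 to 1/(1 − a) = 1/(1 − 325) = -1/324. Expand this rational in ℤ_13: compute digits iteratively via d_i = x_i mod 13, x_{i+1} = (x_i − d_i)/13. The first 3 digits are (1, 12, 2).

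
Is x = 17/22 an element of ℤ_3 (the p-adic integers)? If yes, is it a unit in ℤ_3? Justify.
x ∈ ℤ_3^× (unit); v_3(x) = 0

ℤ_3 = {x ∈ ℚ_3 : v_3(x) ≥ 0} and ℤ_3^× = {x ∈ ℤ_3 : v_3(x) = 0}. Here v_3(17/22) = v_3(num) − v_3(den) = 0; compare against these criteria.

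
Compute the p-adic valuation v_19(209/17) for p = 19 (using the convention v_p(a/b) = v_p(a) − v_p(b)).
v_19(209/17) = 1

Factor powers of 19 from the numerator and denominator of the reduced fraction: 209 = 19^1 · 11 and 17 = 19^0 · 17. Apply v_p(a/b) = v_p(a) − v_p(b): v_19(209/17) = 1 − 0 = 1.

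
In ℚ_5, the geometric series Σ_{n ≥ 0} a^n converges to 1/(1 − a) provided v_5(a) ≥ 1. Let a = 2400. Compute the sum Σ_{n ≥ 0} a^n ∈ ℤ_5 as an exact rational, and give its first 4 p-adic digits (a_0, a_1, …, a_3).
Σ a^n = 1/(1 − a) = -1/2399;  first 4 digits = (1, 0, 1, 4)

v_5(a) = 2 ≥ 1, so the series converges in ℤ_5 to 1/(1 − a) = 1/(1 − 2400) = -1/2399. Expand this rational in ℤ_5: compute digits iteratively via d_i = x_i mod 5, x_{i+1} = (x_i − d_i)/5. The first 4 digits are (1, 0, 1, 4).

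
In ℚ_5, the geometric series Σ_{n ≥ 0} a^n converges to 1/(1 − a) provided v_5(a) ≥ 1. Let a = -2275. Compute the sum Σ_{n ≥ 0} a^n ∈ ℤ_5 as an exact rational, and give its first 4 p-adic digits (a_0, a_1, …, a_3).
Σ a^n = 1/(1 − a) = 1/2276;  first 4 digits = (1, 0, 4, 1)

v_5(a) = 2 ≥ 1, so the series converges in ℤ_5 to 1/(1 − a) = 1/(1 − (-2275)) = 1/2276. Expand this rational in ℤ_5: compute digits iteratively via d_i = x_i mod 5, x_{i+1} = (x_i − d_i)/5. The first 4 digits are (1, 0, 4, 1).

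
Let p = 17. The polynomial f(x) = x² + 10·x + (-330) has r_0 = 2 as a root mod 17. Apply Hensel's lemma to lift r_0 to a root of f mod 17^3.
r_2 = 2790 (mod 4913)

Hensel: r_{i+1} = r_i − f(r_i)·(f′(r_i))^{-1} mod 17^{i+2}, f′(x) = 2x + 10. Iterate:
  r_0 = 2 (mod 17)
  r_1 = 189 (mod 289)
  r_2 = 2790 (mod 4913)
Final: r = 2790 satisfies f(r) ≡ 0 mod 17^3.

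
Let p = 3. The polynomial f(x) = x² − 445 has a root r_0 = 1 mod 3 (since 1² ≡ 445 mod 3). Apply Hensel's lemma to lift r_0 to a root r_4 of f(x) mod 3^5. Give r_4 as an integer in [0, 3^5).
r_4 = 151 (mod 243)

Hensel's recurrence: r_{i+1} = r_i − f(r_i)·(f′(r_i))^{-1} mod 3^{i+2}, with f′(x) = 2x. Iterate:
  r_0 = 1 (mod 3)
  r_1 = 7 (mod 9)
  r_2 = 16 (mod 27)
  r_3 = 70 (mod 81)
  r_4 = 151 (mod 243)
Final: r_4 = 151, and one checks f(r_4) ≡ 0 mod 3^5.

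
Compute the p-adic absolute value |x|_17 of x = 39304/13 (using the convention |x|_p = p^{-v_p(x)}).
|39304/13|_17 = 1/4913

Step 1 — compute v_17(x) by factoring powers of 17 out of the numerator and denominator: v_17(39304/13) = 3. Step 2 — apply |x|_p = p^{-v_p(x)} = 17^{-3} = 1/4913.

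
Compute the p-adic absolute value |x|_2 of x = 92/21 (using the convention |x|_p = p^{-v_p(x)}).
|92/21|_2 = 1/4

Step 1 — compute v_2(x) by factoring powers of 2 out of the numerator and denominator: v_2(92/21) = 2. Step 2 — apply |x|_p = p^{-v_p(x)} = 2^{-2} = 1/4.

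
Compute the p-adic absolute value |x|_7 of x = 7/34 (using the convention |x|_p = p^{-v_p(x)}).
|7/34|_7 = 1/7

Step 1 — compute v_7(x) by factoring powers of 7 out of the numerator and denominator: v_7(7/34) = 1. Step 2 — apply |x|_p = p^{-v_p(x)} = 7^{-1} = 1/7.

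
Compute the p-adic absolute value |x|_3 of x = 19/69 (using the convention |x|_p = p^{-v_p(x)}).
|19/69|_3 = 3

Step 1 — compute v_3(x) by factoring powers of 3 out of the numerator and denominator: v_3(19/69) = -1. Step 2 — apply |x|_p = p^{-v_p(x)} = 3^{1} = 3.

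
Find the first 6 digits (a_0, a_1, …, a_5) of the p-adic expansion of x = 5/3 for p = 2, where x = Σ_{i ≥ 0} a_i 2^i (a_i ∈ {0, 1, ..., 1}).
(a_0, …, a_5) = (1, 1, 1, 0, 1, 0)

v_2(5/3) = 0 (numerator and denominator both coprime to 2), so x ∈ ℤ_2^×. Compute digits iteratively via a_i = x_i mod 2, x_{i+1} = (x_i − a_i)/2, with x_0 = x:
  x_0 = 5/3;  a_0 = 1;  x_1 = (x_0 − 1)/2 = 1/3
  x_1 = 1/3;  a_1 = 1;  x_2 = (x_1 − 1)/2 = -1/3
  x_2 = -1/3;  a_2 = 1;  x_3 = (x_2 − 1)/2 = -2/3
  x_3 = -2/3;  a_3 = 0;  x_4 = (x_3 − 0)/2 = -1/3
  x_4 = -1/3;  a_4 = 1;  x_5 = (x_4 − 1)/2 = -2/3
  x_5 = -2/3;  a_5 = 0;  x_6 = (x_5 − 0)/2 = -1/3
Digits: (1, 1, 1, 0, 1, 0).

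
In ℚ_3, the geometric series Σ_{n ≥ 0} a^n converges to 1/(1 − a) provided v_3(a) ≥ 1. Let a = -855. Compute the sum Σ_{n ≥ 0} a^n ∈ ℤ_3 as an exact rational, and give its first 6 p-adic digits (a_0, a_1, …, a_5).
Σ a^n = 1/(1 − a) = 1/856;  first 6 digits = (1, 0, 1, 1, 2, 1)

v_3(a) = 2 ≥ 1, so the series converges in ℤ_3 to 1/(1 − a) = 1/(1 − (-855)) = 1/856. Expand this rational in ℤ_3: compute digits iteratively via d_i = x_i mod 3, x_{i+1} = (x_i − d_i)/3. The first 6 digits are (1, 0, 1, 1, 2, 1).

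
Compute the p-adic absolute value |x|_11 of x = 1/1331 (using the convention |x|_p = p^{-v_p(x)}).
|1/1331|_11 = 1331

Step 1 — compute v_11(x) by factoring powers of 11 out of the numerator and denominator: v_11(1/1331) = -3. Step 2 — apply |x|_p = p^{-v_p(x)} = 11^{3} = 1331.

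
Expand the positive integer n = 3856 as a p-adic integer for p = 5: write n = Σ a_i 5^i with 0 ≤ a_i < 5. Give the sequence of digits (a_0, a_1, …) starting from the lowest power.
(a_0, a_1, …) = (1, 1, 4, 0, 1, 1)

Repeated division by 5 gives the digits low-to-high: 3856 = 1 + 1·5^1 + 4·5^2 + 1·5^4 + 1·5^5. Digit sequence: (1, 1, 4, 0, 1, 1).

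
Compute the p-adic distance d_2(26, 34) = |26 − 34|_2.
d_2(26, 34) = 1/8

Step 1 — x − y = 26 − 34 = -8. Step 2 — v_2(-8) = 3 (factor: -8 = −(2^3 · 1); the sign does not affect v_p). Step 3 — |x − y|_2 = 2^{-3} = 1/8.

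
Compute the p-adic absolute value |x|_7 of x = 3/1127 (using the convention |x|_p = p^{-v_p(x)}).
|3/1127|_7 = 49

Step 1 — compute v_7(x) by factoring powers of 7 out of the numerator and denominator: v_7(3/1127) = -2. Step 2 — apply |x|_p = p^{-v_p(x)} = 7^{2} = 49.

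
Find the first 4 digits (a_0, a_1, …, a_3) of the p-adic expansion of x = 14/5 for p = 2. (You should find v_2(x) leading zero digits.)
(a_0, …, a_3) = (0, 1, 1, 0)

v_2(14/5) = 1, so a_0 = ... = a_0 = 0. Factor out: x = 2^1 · u with u = 7/5 a unit in ℤ_2. Expand u iteratively via a_{v+i} = u_i mod 2, u_{i+1} = (u_i − a_{v+i})/2:
  u_0 = 7/5;  a_1 = 1;  u_1 = (u_0 − 1)/2 = 1/5
  u_1 = 1/5;  a_2 = 1;  u_2 = (u_1 − 1)/2 = -2/5
  u_2 = -2/5;  a_3 = 0;  u_3 = (u_2 − 0)/2 = -1/5
Digits: (0, 1, 1, 0).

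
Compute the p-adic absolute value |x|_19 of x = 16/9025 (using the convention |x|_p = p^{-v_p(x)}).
|16/9025|_19 = 361

Step 1 — compute v_19(x) by factoring powers of 19 out of the numerator and denominator: v_19(16/9025) = -2. Step 2 — apply |x|_p = p^{-v_p(x)} = 19^{2} = 361.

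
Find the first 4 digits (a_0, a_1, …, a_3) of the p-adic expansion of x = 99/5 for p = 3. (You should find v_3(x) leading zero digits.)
(a_0, …, a_3) = (0, 0, 1, 1)

v_3(99/5) = 2, so a_0 = ... = a_1 = 0. Factor out: x = 3^2 · u with u = 11/5 a unit in ℤ_3. Expand u iteratively via a_{v+i} = u_i mod 3, u_{i+1} = (u_i − a_{v+i})/3:
  u_0 = 11/5;  a_2 = 1;  u_1 = (u_0 − 1)/3 = 2/5
  u_1 = 2/5;  a_3 = 1;  u_2 = (u_1 − 1)/3 = -1/5
Digits: (0, 0, 1, 1).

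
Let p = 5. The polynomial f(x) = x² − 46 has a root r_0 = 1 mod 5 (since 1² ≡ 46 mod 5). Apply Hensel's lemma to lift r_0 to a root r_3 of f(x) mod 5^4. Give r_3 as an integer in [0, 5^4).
r_3 = 36 (mod 625)

Hensel's recurrence: r_{i+1} = r_i − f(r_i)·(f′(r_i))^{-1} mod 5^{i+2}, with f′(x) = 2x. Iterate:
  r_0 = 1 (mod 5)
  r_1 = 11 (mod 25)
  r_2 = 36 (mod 125)
  r_3 = 36 (mod 625)
Final: r_3 = 36, and one checks f(r_3) ≡ 0 mod 5^4.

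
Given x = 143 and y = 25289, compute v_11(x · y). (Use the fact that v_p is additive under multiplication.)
v_11(3616327) = 4

v_p(x) = 1 (factor: 143 = 11^1 · 13); v_p(y) = 3 (factor: 25289 = 11^3 · 19). Additivity: v_p(xy) = v_p(x) + v_p(y) = 1 + 3 = 4. (Direct check: xy = 3616327 = 11^4 · (247).)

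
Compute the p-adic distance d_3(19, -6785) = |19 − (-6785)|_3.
d_3(19, -6785) = 1/243

Step 1 — x − y = 19 − (-6785) = 6804. Step 2 — v_3(6804) = 5 (factor: 6804 = (3^5 · 28); the sign does not affect v_p). Step 3 — |x − y|_3 = 3^{-5} = 1/243.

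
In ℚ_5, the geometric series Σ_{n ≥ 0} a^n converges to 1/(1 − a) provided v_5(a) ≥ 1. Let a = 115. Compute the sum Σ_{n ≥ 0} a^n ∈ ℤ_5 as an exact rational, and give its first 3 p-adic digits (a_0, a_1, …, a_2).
Σ a^n = 1/(1 − a) = -1/114;  first 3 digits = (1, 3, 3)

v_5(a) = 1 ≥ 1, so the series converges in ℤ_5 to 1/(1 − a) = 1/(1 − 115) = -1/114. Expand this rational in ℤ_5: compute digits iteratively via d_i = x_i mod 5, x_{i+1} = (x_i − d_i)/5. The first 3 digits are (1, 3, 3).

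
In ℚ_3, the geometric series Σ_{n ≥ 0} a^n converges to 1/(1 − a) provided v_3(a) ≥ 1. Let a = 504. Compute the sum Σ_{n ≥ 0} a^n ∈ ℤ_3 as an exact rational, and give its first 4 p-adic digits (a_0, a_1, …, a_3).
Σ a^n = 1/(1 − a) = -1/503;  first 4 digits = (1, 0, 2, 0)

v_3(a) = 2 ≥ 1, so the series converges in ℤ_3 to 1/(1 − a) = 1/(1 − 504) = -1/503. Expand this rational in ℤ_3: compute digits iteratively via d_i = x_i mod 3, x_{i+1} = (x_i − d_i)/3. The first 4 digits are (1, 0, 2, 0).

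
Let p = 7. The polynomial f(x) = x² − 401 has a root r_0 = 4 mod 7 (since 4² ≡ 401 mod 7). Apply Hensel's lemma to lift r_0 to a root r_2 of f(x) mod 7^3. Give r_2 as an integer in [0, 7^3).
r_2 = 46 (mod 343)

Hensel's recurrence: r_{i+1} = r_i − f(r_i)·(f′(r_i))^{-1} mod 7^{i+2}, with f′(x) = 2x. Iterate:
  r_0 = 4 (mod 7)
  r_1 = 46 (mod 49)
  r_2 = 46 (mod 343)
Final: r_2 = 46, and one checks f(r_2) ≡ 0 mod 7^3.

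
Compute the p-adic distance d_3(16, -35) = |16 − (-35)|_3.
d_3(16, -35) = 1/3

Step 1 — x − y = 16 − (-35) = 51. Step 2 — v_3(51) = 1 (factor: 51 = (3^1 · 17); the sign does not affect v_p). Step 3 — |x − y|_3 = 3^{-1} = 1/3.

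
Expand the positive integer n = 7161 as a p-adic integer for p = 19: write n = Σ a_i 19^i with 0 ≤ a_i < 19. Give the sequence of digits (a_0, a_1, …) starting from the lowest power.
(a_0, a_1, …) = (17, 15, 0, 1)

Repeated division by 19 gives the digits low-to-high: 7161 = 17 + 15·19^1 + 1·19^3. Digit sequence: (17, 15, 0, 1).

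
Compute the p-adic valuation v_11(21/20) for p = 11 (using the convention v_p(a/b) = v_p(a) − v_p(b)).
v_11(21/20) = 0

Factor powers of 11 from the numerator and denominator of the reduced fraction: 21 = 11^0 · 21 and 20 = 11^0 · 20. Apply v_p(a/b) = v_p(a) − v_p(b): v_11(21/20) = 0 − 0 = 0.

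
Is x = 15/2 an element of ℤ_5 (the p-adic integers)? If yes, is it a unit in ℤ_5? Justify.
x ∈ ℤ_5 but not a unit; v_5(x) = 1 > 0

ℤ_5 = {x ∈ ℚ_5 : v_5(x) ≥ 0} and ℤ_5^× = {x ∈ ℤ_5 : v_5(x) = 0}. Here v_5(15/2) = v_5(num) − v_5(den) = 1; compare against these criteria.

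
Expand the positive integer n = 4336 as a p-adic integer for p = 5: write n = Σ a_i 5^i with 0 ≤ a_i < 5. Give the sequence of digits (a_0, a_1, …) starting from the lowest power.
(a_0, a_1, …) = (1, 2, 3, 4, 1, 1)

Repeated division by 5 gives the digits low-to-high: 4336 = 1 + 2·5^1 + 3·5^2 + 4·5^3 + 1·5^4 + 1·5^5. Digit sequence: (1, 2, 3, 4, 1, 1).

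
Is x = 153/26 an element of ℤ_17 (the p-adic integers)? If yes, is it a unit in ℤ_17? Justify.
x ∈ ℤ_17 but not a unit; v_17(x) = 1 > 0

ℤ_17 = {x ∈ ℚ_17 : v_17(x) ≥ 0} and ℤ_17^× = {x ∈ ℤ_17 : v_17(x) = 0}. Here v_17(153/26) = v_17(num) − v_17(den) = 1; compare against these criteria.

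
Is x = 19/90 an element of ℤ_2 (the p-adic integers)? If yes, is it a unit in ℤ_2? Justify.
x ∉ ℤ_2 (v_2(x) = -1 < 0)

ℤ_2 = {x ∈ ℚ_2 : v_2(x) ≥ 0} and ℤ_2^× = {x ∈ ℤ_2 : v_2(x) = 0}. Here v_2(19/90) = v_2(num) − v_2(den) = -1; compare against these criteria.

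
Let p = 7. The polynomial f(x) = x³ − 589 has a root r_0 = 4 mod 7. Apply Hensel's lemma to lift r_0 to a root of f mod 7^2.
r_1 = 18 (mod 49)

Hensel: r_{i+1} = r_i − f(r_i)/f′(r_i) mod 7^{i+2}, where f′(x) = 3x². Iterate:
  r_0 = 4 (mod 7)
  r_1 = 18 (mod 49)
Final: r = 18 with f(r) ≡ 0 mod 7^2.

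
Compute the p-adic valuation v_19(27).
v_19(27) = 0

v_19(n) is the largest exponent k such that 19^k divides n. Factor out: 27 = 19^0 · 27. (Sign doesn't affect v_p.) So v_19(27) = 0.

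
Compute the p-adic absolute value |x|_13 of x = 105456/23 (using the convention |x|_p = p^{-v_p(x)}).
|105456/23|_13 = 1/2197

Step 1 — compute v_13(x) by factoring powers of 13 out of the numerator and denominator: v_13(105456/23) = 3. Step 2 — apply |x|_p = p^{-v_p(x)} = 13^{-3} = 1/2197.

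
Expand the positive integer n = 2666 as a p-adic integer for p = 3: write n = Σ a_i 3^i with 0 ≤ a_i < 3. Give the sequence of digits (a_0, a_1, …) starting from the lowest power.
(a_0, a_1, …) = (2, 0, 2, 2, 2, 1, 0, 1)

Repeated division by 3 gives the digits low-to-high: 2666 = 2 + 2·3^2 + 2·3^3 + 2·3^4 + 1·3^5 + 1·3^7. Digit sequence: (2, 0, 2, 2, 2, 1, 0, 1).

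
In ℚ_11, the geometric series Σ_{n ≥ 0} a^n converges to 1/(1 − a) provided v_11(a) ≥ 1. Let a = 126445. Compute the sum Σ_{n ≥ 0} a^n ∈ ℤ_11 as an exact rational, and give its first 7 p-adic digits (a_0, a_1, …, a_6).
Σ a^n = 1/(1 − a) = -1/126444;  first 7 digits = (1, 0, 0, 7, 8, 0, 5)

v_11(a) = 3 ≥ 1, so the series converges in ℤ_11 to 1/(1 − a) = 1/(1 − 126445) = -1/126444. Expand this rational in ℤ_11: compute digits iteratively via d_i = x_i mod 11, x_{i+1} = (x_i − d_i)/11. The first 7 digits are (1, 0, 0, 7, 8, 0, 5).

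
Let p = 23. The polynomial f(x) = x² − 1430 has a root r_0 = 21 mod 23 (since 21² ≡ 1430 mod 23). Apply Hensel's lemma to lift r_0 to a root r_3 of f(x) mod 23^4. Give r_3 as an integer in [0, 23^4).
r_3 = 56509 (mod 279841)

Hensel's recurrence: r_{i+1} = r_i − f(r_i)·(f′(r_i))^{-1} mod 23^{i+2}, with f′(x) = 2x. Iterate:
  r_0 = 21 (mod 23)
  r_1 = 435 (mod 529)
  r_2 = 7841 (mod 12167)
  r_3 = 56509 (mod 279841)
Final: r_3 = 56509, and one checks f(r_3) ≡ 0 mod 23^4.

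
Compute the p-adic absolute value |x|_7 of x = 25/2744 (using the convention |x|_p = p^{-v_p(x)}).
|25/2744|_7 = 343

Step 1 — compute v_7(x) by factoring powers of 7 out of the numerator and denominator: v_7(25/2744) = -3. Step 2 — apply |x|_p = p^{-v_p(x)} = 7^{3} = 343.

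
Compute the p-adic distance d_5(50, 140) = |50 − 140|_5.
d_5(50, 140) = 1/5

Step 1 — x − y = 50 − 140 = -90. Step 2 — v_5(-90) = 1 (factor: -90 = −(5^1 · 18); the sign does not affect v_p). Step 3 — |x − y|_5 = 5^{-1} = 1/5.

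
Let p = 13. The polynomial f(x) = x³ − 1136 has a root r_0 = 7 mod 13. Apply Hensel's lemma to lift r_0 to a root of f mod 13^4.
r_3 = 20105 (mod 28561)

Hensel: r_{i+1} = r_i − f(r_i)/f′(r_i) mod 13^{i+2}, where f′(x) = 3x². Iterate:
  r_0 = 7 (mod 13)
  r_1 = 163 (mod 169)
  r_2 = 332 (mod 2197)
  r_3 = 20105 (mod 28561)
Final: r = 20105 with f(r) ≡ 0 mod 13^4.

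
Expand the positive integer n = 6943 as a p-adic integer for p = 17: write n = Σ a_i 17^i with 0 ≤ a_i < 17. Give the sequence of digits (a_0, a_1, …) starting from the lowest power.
(a_0, a_1, …) = (7, 0, 7, 1)

Repeated division by 17 gives the digits low-to-high: 6943 = 7 + 7·17^2 + 1·17^3. Digit sequence: (7, 0, 7, 1).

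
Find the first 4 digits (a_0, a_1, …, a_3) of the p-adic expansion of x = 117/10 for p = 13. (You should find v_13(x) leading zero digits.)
(a_0, …, a_3) = (0, 10, 11, 3)

v_13(117/10) = 1, so a_0 = ... = a_0 = 0. Factor out: x = 13^1 · u with u = 9/10 a unit in ℤ_13. Expand u iteratively via a_{v+i} = u_i mod 13, u_{i+1} = (u_i − a_{v+i})/13:
  u_0 = 9/10;  a_1 = 10;  u_1 = (u_0 − 10)/13 = -7/10
  u_1 = -7/10;  a_2 = 11;  u_2 = (u_1 − 11)/13 = -9/10
  u_2 = -9/10;  a_3 = 3;  u_3 = (u_2 − 3)/13 = -3/10
Digits: (0, 10, 11, 3).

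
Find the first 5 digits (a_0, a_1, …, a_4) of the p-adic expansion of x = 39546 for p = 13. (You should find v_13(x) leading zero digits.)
(a_0, …, a_4) = (0, 0, 0, 5, 1)

v_13(39546) = 3, so a_0 = ... = a_2 = 0. Factor out: x = 13^3 · u with u = 18 a unit in ℤ_13. Expand u iteratively via a_{v+i} = u_i mod 13, u_{i+1} = (u_i − a_{v+i})/13:
  u_0 = 18;  a_3 = 5;  u_1 = (u_0 − 5)/13 = 1
  u_1 = 1;  a_4 = 1;  u_2 = (u_1 − 1)/13 = 0
Digits: (0, 0, 0, 5, 1).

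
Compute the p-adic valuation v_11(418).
v_11(418) = 1

v_11(n) is the largest exponent k such that 11^k divides n. Factor out: 418 = 11^1 · 38. (Sign doesn't affect v_p.) So v_11(418) = 1.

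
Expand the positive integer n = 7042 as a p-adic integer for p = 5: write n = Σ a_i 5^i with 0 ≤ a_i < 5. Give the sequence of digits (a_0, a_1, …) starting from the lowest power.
(a_0, a_1, …) = (2, 3, 1, 1, 1, 2)

Repeated division by 5 gives the digits low-to-high: 7042 = 2 + 3·5^1 + 1·5^2 + 1·5^3 + 1·5^4 + 2·5^5. Digit sequence: (2, 3, 1, 1, 1, 2).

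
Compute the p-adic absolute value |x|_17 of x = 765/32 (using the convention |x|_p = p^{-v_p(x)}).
|765/32|_17 = 1/17

Step 1 — compute v_17(x) by factoring powers of 17 out of the numerator and denominator: v_17(765/32) = 1. Step 2 — apply |x|_p = p^{-v_p(x)} = 17^{-1} = 1/17.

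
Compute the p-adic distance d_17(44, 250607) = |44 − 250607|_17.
d_17(44, 250607) = 1/83521

Step 1 — x − y = 44 − 250607 = -250563. Step 2 — v_17(-250563) = 4 (factor: -250563 = −(17^4 · 3); the sign does not affect v_p). Step 3 — |x − y|_17 = 17^{-4} = 1/83521.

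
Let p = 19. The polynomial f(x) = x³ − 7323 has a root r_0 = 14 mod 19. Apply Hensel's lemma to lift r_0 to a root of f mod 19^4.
r_3 = 11680 (mod 130321)

Hensel: r_{i+1} = r_i − f(r_i)/f′(r_i) mod 19^{i+2}, where f′(x) = 3x². Iterate:
  r_0 = 14 (mod 19)
  r_1 = 128 (mod 361)
  r_2 = 4821 (mod 6859)
  r_3 = 11680 (mod 130321)
Final: r = 11680 with f(r) ≡ 0 mod 19^4.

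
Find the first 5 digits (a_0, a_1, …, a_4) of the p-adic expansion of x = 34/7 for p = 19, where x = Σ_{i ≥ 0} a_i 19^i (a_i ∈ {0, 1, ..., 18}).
(a_0, …, a_4) = (13, 5, 16, 10, 13)

v_19(34/7) = 0 (numerator and denominator both coprime to 19), so x ∈ ℤ_19^×. Compute digits iteratively via a_i = x_i mod 19, x_{i+1} = (x_i − a_i)/19, with x_0 = x:
  x_0 = 34/7;  a_0 = 13;  x_1 = (x_0 − 13)/19 = -3/7
  x_1 = -3/7;  a_1 = 5;  x_2 = (x_1 − 5)/19 = -2/7
  x_2 = -2/7;  a_2 = 16;  x_3 = (x_2 − 16)/19 = -6/7
  x_3 = -6/7;  a_3 = 10;  x_4 = (x_3 − 10)/19 = -4/7
  x_4 = -4/7;  a_4 = 13;  x_5 = (x_4 − 13)/19 = -5/7
Digits: (13, 5, 16, 10, 13).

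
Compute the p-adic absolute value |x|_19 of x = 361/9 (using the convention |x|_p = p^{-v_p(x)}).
|361/9|_19 = 1/361

Step 1 — compute v_19(x) by factoring powers of 19 out of the numerator and denominator: v_19(361/9) = 2. Step 2 — apply |x|_p = p^{-v_p(x)} = 19^{-2} = 1/361.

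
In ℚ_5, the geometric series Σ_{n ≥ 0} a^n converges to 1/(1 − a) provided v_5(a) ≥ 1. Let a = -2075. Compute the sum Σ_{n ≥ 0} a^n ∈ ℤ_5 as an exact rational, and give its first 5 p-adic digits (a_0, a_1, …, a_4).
Σ a^n = 1/(1 − a) = 1/2076;  first 5 digits = (1, 0, 2, 3, 0)

v_5(a) = 2 ≥ 1, so the series converges in ℤ_5 to 1/(1 − a) = 1/(1 − (-2075)) = 1/2076. Expand this rational in ℤ_5: compute digits iteratively via d_i = x_i mod 5, x_{i+1} = (x_i − d_i)/5. The first 5 digits are (1, 0, 2, 3, 0).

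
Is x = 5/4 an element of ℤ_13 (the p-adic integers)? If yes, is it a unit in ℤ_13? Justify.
x ∈ ℤ_13^× (unit); v_13(x) = 0

ℤ_13 = {x ∈ ℚ_13 : v_13(x) ≥ 0} and ℤ_13^× = {x ∈ ℤ_13 : v_13(x) = 0}. Here v_13(5/4) = v_13(num) − v_13(den) = 0; compare against these criteria.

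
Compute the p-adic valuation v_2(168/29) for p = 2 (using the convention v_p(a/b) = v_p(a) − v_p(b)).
v_2(168/29) = 3

Factor powers of 2 from the numerator and denominator of the reduced fraction: 168 = 2^3 · 21 and 29 = 2^0 · 29. Apply v_p(a/b) = v_p(a) − v_p(b): v_2(168/29) = 3 − 0 = 3.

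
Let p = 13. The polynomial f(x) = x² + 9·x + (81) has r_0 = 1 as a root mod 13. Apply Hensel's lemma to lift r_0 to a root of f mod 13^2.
r_1 = 131 (mod 169)

Hensel: r_{i+1} = r_i − f(r_i)·(f′(r_i))^{-1} mod 13^{i+2}, f′(x) = 2x + 9. Iterate:
  r_0 = 1 (mod 13)
  r_1 = 131 (mod 169)
Final: r = 131 satisfies f(r) ≡ 0 mod 13^2.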